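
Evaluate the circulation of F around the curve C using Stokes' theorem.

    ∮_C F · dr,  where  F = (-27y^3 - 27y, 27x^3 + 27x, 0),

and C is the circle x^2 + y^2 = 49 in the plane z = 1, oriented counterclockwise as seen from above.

Let S be the flat disk x^2 + y^2 ≤ 49 in the plane z = 1, with upward unit normal n̂ = ẑ. By Stokes' theorem,

    ∮_C F · dr = ∬_S (∇ × F) · n̂ dS = ∬_D (curl F)_z dA,

where D is the disk x^2 + y^2 ≤ 49.

Compute the curl of F = (-27y^3 - 27y, 27x^3 + 27x, 0):
    (∇ × F)_x = ∂F_z/∂y - ∂F_y/∂z = 0,
    (∇ × F)_y = ∂F_x/∂z - ∂F_z/∂x = 0,
    (∇ × F)_z = ∂F_y/∂x - ∂F_x/∂y = 81x^2 + 81y^2 + 54.

On z = 1, (curl F)_z = 81x^2 + 81y^2 + 54.

Convert to polar (x = r cos θ, y = r sin θ, dA = r dr dθ); the integrand becomes 81r^2 + 54, so

    ∬_D (curl F)_z dA = ∫_0^{2π} ∫_0^{7} (81r^2 + 54) · r dr dθ.

Inner (r from 0 to 7): 199773/4.
Outer (θ from 0 to 2π): 199773π/2.

Therefore ∮_C F · dr = 199773π/2.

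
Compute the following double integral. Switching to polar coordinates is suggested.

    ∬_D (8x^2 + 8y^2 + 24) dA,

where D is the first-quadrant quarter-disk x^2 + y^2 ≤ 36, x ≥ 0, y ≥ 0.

The region D is 0 ≤ r ≤ 6, 0 ≤ θ ≤ π/2 in polar coordinates, where x = r cos(θ), y = r sin(θ), and dA = r dr dθ.

Under the substitution, the integrand becomes 8r^2 + 24, so

    ∬_D (8x^2 + 8y^2 + 24) dA = ∫_{0}^{π/2} ∫_{0}^{6} (8r^2 + 24) · r dr dθ.

Inner integral (in r): ∫_{0}^{6} (8r^2 + 24) · r dr = 3024.

Outer integral (in θ): ∫_{0}^{π/2} (3024) dθ = 1512π.

Therefore ∬_D (8x^2 + 8y^2 + 24) dA = 1512π.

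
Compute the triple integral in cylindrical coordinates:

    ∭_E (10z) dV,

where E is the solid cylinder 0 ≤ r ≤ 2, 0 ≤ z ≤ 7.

In cylindrical coordinates, x = r cos(θ), y = r sin(θ), z = z, and dV = r dr dθ dz.

The integrand becomes 10z, so

    ∭_E (10z) dV = ∫_{0}^{2π} ∫_{0}^{2} ∫_{0}^{7} (10z) · r dz dr dθ.

Inner (z): 245r.
Middle (r from 0 to 2): 490.
Outer (θ): 980π.

Therefore the triple integral equals 980π.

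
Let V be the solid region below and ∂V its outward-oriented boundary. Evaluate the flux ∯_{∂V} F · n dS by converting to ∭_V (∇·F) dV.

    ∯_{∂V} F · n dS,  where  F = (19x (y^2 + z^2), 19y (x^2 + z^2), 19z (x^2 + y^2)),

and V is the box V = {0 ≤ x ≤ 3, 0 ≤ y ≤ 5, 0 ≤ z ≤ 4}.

By the divergence theorem,

    ∯_{∂V} F · n dS = ∭_V (∇ · F) dV.

Compute the divergence:
    ∇ · F = ∂F_x/∂x + ∂F_y/∂y + ∂F_z/∂z = 19y^2 + 19z^2 + 19x^2 + 19z^2 + 19x^2 + 19y^2 = 38x^2 + 38y^2 + 38z^2.

V is a rectangular box, so dV = dx dy dz with 0 ≤ x ≤ 3, 0 ≤ y ≤ 5, 0 ≤ z ≤ 4.

Integrate (38x^2 + 38y^2 + 38z^2) over V as an iterated integral:

    ∭_V (∇·F) dV = ∫_0^{3} ∫_0^{5} ∫_0^{4} (38x^2 + 38y^2 + 38z^2) dz dy dx.

Inner (z from 0 to 4): 152x^2 + 152y^2 + 2432/3.
Middle (y from 0 to 5): 760x^2 + 31160/3.
Outer (x from 0 to 3): 38000.

Therefore ∯_{∂V} F · n dS = 38000.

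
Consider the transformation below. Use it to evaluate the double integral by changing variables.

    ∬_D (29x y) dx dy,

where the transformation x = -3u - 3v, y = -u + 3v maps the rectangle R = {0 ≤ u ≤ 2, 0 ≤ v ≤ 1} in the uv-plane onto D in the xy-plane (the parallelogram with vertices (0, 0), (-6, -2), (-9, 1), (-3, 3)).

Compute the Jacobian determinant of (x, y) with respect to (u, v):

    ∂(x,y)/∂(u,v) = | -3  -3 | = (-3)(3) - (-3)(-1) = -12.
                   | -1  3 |

Its absolute value is |J| = 12 (the area scaling factor).

Substituting x = -3u - 3v, y = -u + 3v into the integrand,

    29x y → 87u^2 - 174u v - 261v^2,

so the integral becomes

    ∬_R (87u^2 - 174u v - 261v^2) · |J| du dv = ∫_0^2 ∫_0^1 (1044u^2 - 2088u v - 3132v^2) dv du.

Inner (v): 1044u^2 - 1044u - 1044.
Outer (u): -1392.

Therefore ∬_D (29x y) dx dy = -1392.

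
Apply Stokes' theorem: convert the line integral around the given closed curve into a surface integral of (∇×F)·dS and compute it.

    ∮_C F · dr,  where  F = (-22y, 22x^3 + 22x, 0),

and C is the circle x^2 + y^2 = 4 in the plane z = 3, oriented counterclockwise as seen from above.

Let S be the flat disk x^2 + y^2 ≤ 4 in the plane z = 3, with upward unit normal n̂ = ẑ. By Stokes' theorem,

    ∮_C F · dr = ∬_S (∇ × F) · n̂ dS = ∬_D (curl F)_z dA,

where D is the disk x^2 + y^2 ≤ 4.

Compute the curl of F = (-22y, 22x^3 + 22x, 0):
    (∇ × F)_x = ∂F_z/∂y - ∂F_y/∂z = 0,
    (∇ × F)_y = ∂F_x/∂z - ∂F_z/∂x = 0,
    (∇ × F)_z = ∂F_y/∂x - ∂F_x/∂y = 66x^2 + 44.

On z = 3, (curl F)_z = 66x^2 + 44.

Convert to polar (x = r cos θ, y = r sin θ, dA = r dr dθ); the integrand becomes 66r^2cos(θ)^2 + 44, so

    ∬_D (curl F)_z dA = ∫_0^{2π} ∫_0^{2} (66r^2cos(θ)^2 + 44) · r dr dθ.

Inner (r from 0 to 2): 264cos(θ)^2 + 88.
Outer (θ from 0 to 2π): 440π.

Therefore ∮_C F · dr = 440π.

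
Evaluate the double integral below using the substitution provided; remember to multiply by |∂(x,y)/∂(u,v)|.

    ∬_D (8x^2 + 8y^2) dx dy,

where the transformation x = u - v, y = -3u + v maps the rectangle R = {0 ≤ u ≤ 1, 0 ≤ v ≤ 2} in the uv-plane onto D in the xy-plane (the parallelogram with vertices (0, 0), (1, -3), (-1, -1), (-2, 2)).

Compute the Jacobian determinant of (x, y) with respect to (u, v):

    ∂(x,y)/∂(u,v) = | 1  -1 | = (1)(1) - (-1)(-3) = -2.
                   | -3  1 |

Its absolute value is |J| = 2 (the area scaling factor).

Substituting x = u - v, y = -3u + v into the integrand,

    8x^2 + 8y^2 → 80u^2 - 64u v + 16v^2,

so the integral becomes

    ∬_R (80u^2 - 64u v + 16v^2) · |J| du dv = ∫_0^1 ∫_0^2 (160u^2 - 128u v + 32v^2) dv du.

Inner (v): 320u^2 - 256u + 256/3.
Outer (u): 64.

Therefore ∬_D (8x^2 + 8y^2) dx dy = 64.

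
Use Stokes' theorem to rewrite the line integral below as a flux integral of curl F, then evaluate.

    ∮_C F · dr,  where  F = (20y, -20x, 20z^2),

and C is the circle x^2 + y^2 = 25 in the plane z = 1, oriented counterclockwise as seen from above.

Let S be the flat disk x^2 + y^2 ≤ 25 in the plane z = 1, with upward unit normal n̂ = ẑ. By Stokes' theorem,

    ∮_C F · dr = ∬_S (∇ × F) · n̂ dS = ∬_D (curl F)_z dA,

where D is the disk x^2 + y^2 ≤ 25.

Compute the curl of F = (20y, -20x, 20z^2):
    (∇ × F)_x = ∂F_z/∂y - ∂F_y/∂z = 0,
    (∇ × F)_y = ∂F_x/∂z - ∂F_z/∂x = 0,
    (∇ × F)_z = ∂F_y/∂x - ∂F_x/∂y = -40.

On z = 1, (curl F)_z = -40.

Convert to polar (x = r cos θ, y = r sin θ, dA = r dr dθ); the integrand becomes -40, so

    ∬_D (curl F)_z dA = ∫_0^{2π} ∫_0^{5} (-40) · r dr dθ.

Inner (r from 0 to 5): -500.
Outer (θ from 0 to 2π): -1000π.

Therefore ∮_C F · dr = -1000π.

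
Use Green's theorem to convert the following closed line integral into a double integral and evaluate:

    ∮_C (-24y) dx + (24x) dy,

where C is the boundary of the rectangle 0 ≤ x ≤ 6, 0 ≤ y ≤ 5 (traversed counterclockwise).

Green's theorem converts the closed line integral into a double integral over the enclosed region D:

    ∮_C P dx + Q dy = ∬_D (∂Q/∂x - ∂P/∂y) dA.

Here P = -24y, Q = 24x, so

    ∂Q/∂x = 24,    ∂P/∂y = -24,
    ∂Q/∂x - ∂P/∂y = 48.

D is the region 0 ≤ x ≤ 6, 0 ≤ y ≤ 5. Evaluating the double integral:

    ∬_D (48) dA = ∫_0^{6} ∫_0^{5} (48) dy dx.

Inner (y from 0 to 5): 240.
Outer (x from 0 to 6): 1440.

Therefore ∮_C P dx + Q dy = 1440.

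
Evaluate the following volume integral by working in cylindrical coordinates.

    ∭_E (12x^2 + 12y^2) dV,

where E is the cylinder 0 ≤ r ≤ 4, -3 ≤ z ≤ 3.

In cylindrical coordinates, x = r cos(θ), y = r sin(θ), z = z, and dV = r dr dθ dz.

The integrand becomes 12r^2, so

    ∭_E (12x^2 + 12y^2) dV = ∫_{0}^{2π} ∫_{0}^{4} ∫_{-3}^{3} (12r^2) · r dz dr dθ.

Inner (z): 72r^3.
Middle (r from 0 to 4): 4608.
Outer (θ): 9216π.

Therefore the triple integral equals 9216π.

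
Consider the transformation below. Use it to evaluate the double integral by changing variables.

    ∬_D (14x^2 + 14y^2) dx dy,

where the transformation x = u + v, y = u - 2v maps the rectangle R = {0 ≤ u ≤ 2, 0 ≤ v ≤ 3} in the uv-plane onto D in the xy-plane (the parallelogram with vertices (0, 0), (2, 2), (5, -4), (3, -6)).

Compute the Jacobian determinant of (x, y) with respect to (u, v):

    ∂(x,y)/∂(u,v) = | 1  1 | = (1)(-2) - (1)(1) = -3.
                   | 1  -2 |

Its absolute value is |J| = 3 (the area scaling factor).

Substituting x = u + v, y = u - 2v into the integrand,

    14x^2 + 14y^2 → 28u^2 - 28u v + 70v^2,

so the integral becomes

    ∬_R (28u^2 - 28u v + 70v^2) · |J| du dv = ∫_0^2 ∫_0^3 (84u^2 - 84u v + 210v^2) dv du.

Inner (v): 252u^2 - 378u + 1890.
Outer (u): 3696.

Therefore ∬_D (14x^2 + 14y^2) dx dy = 3696.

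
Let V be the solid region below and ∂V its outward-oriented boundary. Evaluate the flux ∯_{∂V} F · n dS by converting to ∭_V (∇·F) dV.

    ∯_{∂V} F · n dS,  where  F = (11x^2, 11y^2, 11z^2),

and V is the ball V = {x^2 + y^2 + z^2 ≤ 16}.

By the divergence theorem,

    ∯_{∂V} F · n dS = ∭_V (∇ · F) dV.

Compute the divergence:
    ∇ · F = ∂F_x/∂x + ∂F_y/∂y + ∂F_z/∂z = 22x + 22y + 22z.

In spherical coordinates, x = ρ sin(φ) cos(θ), y = ρ sin(φ) sin(θ), z = ρ cos(φ), dV = ρ^2 sin(φ) dρ dφ dθ, with 0 ≤ ρ ≤ 4, 0 ≤ φ ≤ π, 0 ≤ θ ≤ 2π.

The integrand, after substitution and multiplying by the volume element, becomes (22ρ (sqrt(2)sin(φ)sin(θ + π/4) + cos(φ))) · ρ^2 sin(φ), so

    ∭_V (∇·F) dV = ∫_0^{2π} ∫_0^{π} ∫_0^{4} (22ρ (sqrt(2)sin(φ)sin(θ + π/4) + cos(φ))) · ρ^2 sin(φ) dρ dφ dθ.

Inner (ρ from 0 to 4): 1408(sqrt(2)sin(φ)sin(θ + π/4) + cos(φ))sin(φ).
Middle (φ from 0 to π): 704sqrt(2)π sin(θ + π/4).
Outer (θ from 0 to 2π): 0.

Therefore ∯_{∂V} F · n dS = 0.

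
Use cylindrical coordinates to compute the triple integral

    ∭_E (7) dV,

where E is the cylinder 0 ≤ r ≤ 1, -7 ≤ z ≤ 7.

In cylindrical coordinates, x = r cos(θ), y = r sin(θ), z = z, and dV = r dr dθ dz.

The integrand becomes 7, so

    ∭_E (7) dV = ∫_{0}^{2π} ∫_{0}^{1} ∫_{-7}^{7} (7) · r dz dr dθ.

Inner (z): 98r.
Middle (r from 0 to 1): 49.
Outer (θ): 98π.

Therefore the triple integral equals 98π.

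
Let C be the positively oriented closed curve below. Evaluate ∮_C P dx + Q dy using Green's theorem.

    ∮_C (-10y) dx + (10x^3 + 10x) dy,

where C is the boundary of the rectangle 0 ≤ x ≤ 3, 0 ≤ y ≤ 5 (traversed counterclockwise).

Green's theorem converts the closed line integral into a double integral over the enclosed region D:

    ∮_C P dx + Q dy = ∬_D (∂Q/∂x - ∂P/∂y) dA.

Here P = -10y, Q = 10x^3 + 10x, so

    ∂Q/∂x = 30x^2 + 10,    ∂P/∂y = -10,
    ∂Q/∂x - ∂P/∂y = 30x^2 + 20.

D is the region 0 ≤ x ≤ 3, 0 ≤ y ≤ 5. Evaluating the double integral:

    ∬_D (30x^2 + 20) dA = ∫_0^{3} ∫_0^{5} (30x^2 + 20) dy dx.

Inner (y from 0 to 5): 150x^2 + 100.
Outer (x from 0 to 3): 1650.

Therefore ∮_C P dx + Q dy = 1650.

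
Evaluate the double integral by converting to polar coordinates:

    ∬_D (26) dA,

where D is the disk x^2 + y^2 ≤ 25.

The region D is 0 ≤ r ≤ 5, 0 ≤ θ ≤ 2π in polar coordinates, where x = r cos(θ), y = r sin(θ), and dA = r dr dθ.

Under the substitution, the integrand becomes 26, so

    ∬_D (26) dA = ∫_{0}^{2π} ∫_{0}^{5} (26) · r dr dθ.

Inner integral (in r): ∫_{0}^{5} (26) · r dr = 325.

Outer integral (in θ): ∫_{0}^{2π} (325) dθ = 650π.

Therefore ∬_D (26) dA = 650π.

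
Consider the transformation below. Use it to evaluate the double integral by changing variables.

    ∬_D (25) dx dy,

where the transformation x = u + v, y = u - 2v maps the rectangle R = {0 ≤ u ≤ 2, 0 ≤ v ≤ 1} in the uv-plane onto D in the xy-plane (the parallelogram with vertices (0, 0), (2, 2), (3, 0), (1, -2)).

Compute the Jacobian determinant of (x, y) with respect to (u, v):

    ∂(x,y)/∂(u,v) = | 1  1 | = (1)(-2) - (1)(1) = -3.
                   | 1  -2 |

Its absolute value is |J| = 3 (the area scaling factor).

Substituting x = u + v, y = u - 2v into the integrand,

    25 → 25,

so the integral becomes

    ∬_R (25) · |J| du dv = ∫_0^2 ∫_0^1 (75) dv du.

Inner (v): 75.
Outer (u): 150.

Therefore ∬_D (25) dx dy = 150.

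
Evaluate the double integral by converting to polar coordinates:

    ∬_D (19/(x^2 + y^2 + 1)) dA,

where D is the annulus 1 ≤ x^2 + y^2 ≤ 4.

The region D is 1 ≤ r ≤ 2, 0 ≤ θ ≤ 2π in polar coordinates, where x = r cos(θ), y = r sin(θ), and dA = r dr dθ.

Under the substitution, the integrand becomes 19/(r^2 + 1), so

    ∬_D (19/(x^2 + y^2 + 1)) dA = ∫_{0}^{2π} ∫_{1}^{2} (19/(r^2 + 1)) · r dr dθ.

Inner integral (in r): ∫_{1}^{2} (19/(r^2 + 1)) · r dr = log(1953125sqrt(10)/1024).

Outer integral (in θ): ∫_{0}^{2π} (log(1953125sqrt(10)/1024)) dθ = log((1953125sqrt(10)/1024)^(2π)).

Therefore ∬_D (19/(x^2 + y^2 + 1)) dA = log((1953125sqrt(10)/1024)^(2π)).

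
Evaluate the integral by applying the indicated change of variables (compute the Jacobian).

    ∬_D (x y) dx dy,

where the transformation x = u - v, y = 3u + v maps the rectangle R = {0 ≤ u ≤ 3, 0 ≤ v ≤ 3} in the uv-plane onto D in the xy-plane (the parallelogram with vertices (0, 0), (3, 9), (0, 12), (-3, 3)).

Compute the Jacobian determinant of (x, y) with respect to (u, v):

    ∂(x,y)/∂(u,v) = | 1  -1 | = (1)(1) - (-1)(3) = 4.
                   | 3  1 |

Its absolute value is |J| = 4 (the area scaling factor).

Substituting x = u - v, y = 3u + v into the integrand,

    x y → 3u^2 - 2u v - v^2,

so the integral becomes

    ∬_R (3u^2 - 2u v - v^2) · |J| du dv = ∫_0^3 ∫_0^3 (12u^2 - 8u v - 4v^2) dv du.

Inner (v): 36u^2 - 36u - 36.
Outer (u): 54.

Therefore ∬_D (x y) dx dy = 54.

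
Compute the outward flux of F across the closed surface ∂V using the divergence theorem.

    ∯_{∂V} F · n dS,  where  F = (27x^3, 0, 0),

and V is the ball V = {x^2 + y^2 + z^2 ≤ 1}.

By the divergence theorem,

    ∯_{∂V} F · n dS = ∭_V (∇ · F) dV.

Compute the divergence:
    ∇ · F = ∂F_x/∂x + ∂F_y/∂y + ∂F_z/∂z = 81x^2 + 0 + 0 = 81x^2.

In spherical coordinates, x = ρ sin(φ) cos(θ), y = ρ sin(φ) sin(θ), z = ρ cos(φ), dV = ρ^2 sin(φ) dρ dφ dθ, with 0 ≤ ρ ≤ 1, 0 ≤ φ ≤ π, 0 ≤ θ ≤ 2π.

The integrand, after substitution and multiplying by the volume element, becomes (81ρ^2sin(φ)^2cos(θ)^2) · ρ^2 sin(φ), so

    ∭_V (∇·F) dV = ∫_0^{2π} ∫_0^{π} ∫_0^{1} (81ρ^2sin(φ)^2cos(θ)^2) · ρ^2 sin(φ) dρ dφ dθ.

Inner (ρ from 0 to 1): 81sin(φ)^3cos(θ)^2/5.
Middle (φ from 0 to π): 108cos(θ)^2/5.
Outer (θ from 0 to 2π): 108π/5.

Therefore ∯_{∂V} F · n dS = 108π/5.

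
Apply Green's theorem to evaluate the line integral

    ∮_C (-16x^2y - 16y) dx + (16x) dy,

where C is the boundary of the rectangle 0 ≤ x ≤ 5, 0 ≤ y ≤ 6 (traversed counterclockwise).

Green's theorem converts the closed line integral into a double integral over the enclosed region D:

    ∮_C P dx + Q dy = ∬_D (∂Q/∂x - ∂P/∂y) dA.

Here P = -16x^2y - 16y, Q = 16x, so

    ∂Q/∂x = 16,    ∂P/∂y = -16x^2 - 16,
    ∂Q/∂x - ∂P/∂y = 16x^2 + 32.

D is the region 0 ≤ x ≤ 5, 0 ≤ y ≤ 6. Evaluating the double integral:

    ∬_D (16x^2 + 32) dA = ∫_0^{5} ∫_0^{6} (16x^2 + 32) dy dx.

Inner (y from 0 to 6): 96x^2 + 192.
Outer (x from 0 to 5): 4960.

Therefore ∮_C P dx + Q dy = 4960.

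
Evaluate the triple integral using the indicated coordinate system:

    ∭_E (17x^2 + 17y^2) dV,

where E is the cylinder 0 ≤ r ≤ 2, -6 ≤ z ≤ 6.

In cylindrical coordinates, x = r cos(θ), y = r sin(θ), z = z, and dV = r dr dθ dz.

The integrand becomes 17r^2, so

    ∭_E (17x^2 + 17y^2) dV = ∫_{0}^{2π} ∫_{0}^{2} ∫_{-6}^{6} (17r^2) · r dz dr dθ.

Inner (z): 204r^3.
Middle (r from 0 to 2): 816.
Outer (θ): 1632π.

Therefore the triple integral equals 1632π.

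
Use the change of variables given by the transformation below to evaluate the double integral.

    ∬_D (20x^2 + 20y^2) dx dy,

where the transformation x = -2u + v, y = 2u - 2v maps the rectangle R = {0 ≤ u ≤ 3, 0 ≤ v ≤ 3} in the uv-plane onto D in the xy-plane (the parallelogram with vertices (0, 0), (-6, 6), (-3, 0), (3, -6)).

Compute the Jacobian determinant of (x, y) with respect to (u, v):

    ∂(x,y)/∂(u,v) = | -2  1 | = (-2)(-2) - (1)(2) = 2.
                   | 2  -2 |

Its absolute value is |J| = 2 (the area scaling factor).

Substituting x = -2u + v, y = 2u - 2v into the integrand,

    20x^2 + 20y^2 → 160u^2 - 240u v + 100v^2,

so the integral becomes

    ∬_R (160u^2 - 240u v + 100v^2) · |J| du dv = ∫_0^3 ∫_0^3 (320u^2 - 480u v + 200v^2) dv du.

Inner (v): 960u^2 - 2160u + 1800.
Outer (u): 4320.

Therefore ∬_D (20x^2 + 20y^2) dx dy = 4320.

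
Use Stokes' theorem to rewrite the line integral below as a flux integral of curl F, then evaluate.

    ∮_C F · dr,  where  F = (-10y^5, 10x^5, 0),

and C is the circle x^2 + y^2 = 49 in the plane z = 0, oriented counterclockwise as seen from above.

Let S be the flat disk x^2 + y^2 ≤ 49 in the plane z = 0, with upward unit normal n̂ = ẑ. By Stokes' theorem,

    ∮_C F · dr = ∬_S (∇ × F) · n̂ dS = ∬_D (curl F)_z dA,

where D is the disk x^2 + y^2 ≤ 49.

Compute the curl of F = (-10y^5, 10x^5, 0):
    (∇ × F)_x = ∂F_z/∂y - ∂F_y/∂z = 0,
    (∇ × F)_y = ∂F_x/∂z - ∂F_z/∂x = 0,
    (∇ × F)_z = ∂F_y/∂x - ∂F_x/∂y = 50x^4 + 50y^4.

On z = 0, (curl F)_z = 50x^4 + 50y^4.

Convert to polar (x = r cos θ, y = r sin θ, dA = r dr dθ); the integrand becomes 50r^4(sin(θ)^4 + cos(θ)^4), so

    ∬_D (curl F)_z dA = ∫_0^{2π} ∫_0^{7} (50r^4(sin(θ)^4 + cos(θ)^4)) · r dr dθ.

Inner (r from 0 to 7): 2941225sin(θ)^4/3 + 2941225cos(θ)^4/3.
Outer (θ from 0 to 2π): 2941225π/2.

Therefore ∮_C F · dr = 2941225π/2.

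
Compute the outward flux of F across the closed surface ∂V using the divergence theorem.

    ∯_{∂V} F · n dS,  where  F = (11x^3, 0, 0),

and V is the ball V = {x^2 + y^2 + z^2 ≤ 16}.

By the divergence theorem,

    ∯_{∂V} F · n dS = ∭_V (∇ · F) dV.

Compute the divergence:
    ∇ · F = ∂F_x/∂x + ∂F_y/∂y + ∂F_z/∂z = 33x^2 + 0 + 0 = 33x^2.

In spherical coordinates, x = ρ sin(φ) cos(θ), y = ρ sin(φ) sin(θ), z = ρ cos(φ), dV = ρ^2 sin(φ) dρ dφ dθ, with 0 ≤ ρ ≤ 4, 0 ≤ φ ≤ π, 0 ≤ θ ≤ 2π.

The integrand, after substitution and multiplying by the volume element, becomes (33ρ^2sin(φ)^2cos(θ)^2) · ρ^2 sin(φ), so

    ∭_V (∇·F) dV = ∫_0^{2π} ∫_0^{π} ∫_0^{4} (33ρ^2sin(φ)^2cos(θ)^2) · ρ^2 sin(φ) dρ dφ dθ.

Inner (ρ from 0 to 4): 33792sin(φ)^3cos(θ)^2/5.
Middle (φ from 0 to π): 45056cos(θ)^2/5.
Outer (θ from 0 to 2π): 45056π/5.

Therefore ∯_{∂V} F · n dS = 45056π/5.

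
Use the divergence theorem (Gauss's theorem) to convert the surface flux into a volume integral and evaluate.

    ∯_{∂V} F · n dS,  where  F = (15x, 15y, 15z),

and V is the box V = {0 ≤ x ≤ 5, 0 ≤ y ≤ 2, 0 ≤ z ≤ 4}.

By the divergence theorem,

    ∯_{∂V} F · n dS = ∭_V (∇ · F) dV.

Compute the divergence:
    ∇ · F = ∂F_x/∂x + ∂F_y/∂y + ∂F_z/∂z = 15 + 15 + 15 = 45.

V is a rectangular box, so dV = dx dy dz with 0 ≤ x ≤ 5, 0 ≤ y ≤ 2, 0 ≤ z ≤ 4.

Integrate (45) over V as an iterated integral:

    ∭_V (∇·F) dV = ∫_0^{5} ∫_0^{2} ∫_0^{4} (45) dz dy dx.

Inner (z from 0 to 4): 180.
Middle (y from 0 to 2): 360.
Outer (x from 0 to 5): 1800.

Therefore ∯_{∂V} F · n dS = 1800.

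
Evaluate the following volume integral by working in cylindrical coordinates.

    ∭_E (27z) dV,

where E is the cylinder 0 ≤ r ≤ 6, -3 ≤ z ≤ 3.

In cylindrical coordinates, x = r cos(θ), y = r sin(θ), z = z, and dV = r dr dθ dz.

The integrand becomes 27z, so

    ∭_E (27z) dV = ∫_{0}^{2π} ∫_{0}^{6} ∫_{-3}^{3} (27z) · r dz dr dθ.

Inner (z): 0.
Middle (r from 0 to 6): 0.
Outer (θ): 0.

Therefore the triple integral equals 0.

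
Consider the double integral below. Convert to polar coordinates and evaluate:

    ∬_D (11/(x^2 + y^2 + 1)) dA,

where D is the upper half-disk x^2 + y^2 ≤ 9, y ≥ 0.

The region D is 0 ≤ r ≤ 3, 0 ≤ θ ≤ π in polar coordinates, where x = r cos(θ), y = r sin(θ), and dA = r dr dθ.

Under the substitution, the integrand becomes 11/(r^2 + 1), so

    ∬_D (11/(x^2 + y^2 + 1)) dA = ∫_{0}^{π} ∫_{0}^{3} (11/(r^2 + 1)) · r dr dθ.

Inner integral (in r): ∫_{0}^{3} (11/(r^2 + 1)) · r dr = 11log(10)/2.

Outer integral (in θ): ∫_{0}^{π} (11log(10)/2) dθ = 11π log(10)/2.

Therefore ∬_D (11/(x^2 + y^2 + 1)) dA = 11π log(10)/2.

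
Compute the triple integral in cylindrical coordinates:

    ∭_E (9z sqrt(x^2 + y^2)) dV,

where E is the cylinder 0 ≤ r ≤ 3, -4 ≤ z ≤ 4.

In cylindrical coordinates, x = r cos(θ), y = r sin(θ), z = z, and dV = r dr dθ dz.

The integrand becomes 9r z, so

    ∭_E (9z sqrt(x^2 + y^2)) dV = ∫_{0}^{2π} ∫_{0}^{3} ∫_{-4}^{4} (9r z) · r dz dr dθ.

Inner (z): 0.
Middle (r from 0 to 3): 0.
Outer (θ): 0.

Therefore the triple integral equals 0.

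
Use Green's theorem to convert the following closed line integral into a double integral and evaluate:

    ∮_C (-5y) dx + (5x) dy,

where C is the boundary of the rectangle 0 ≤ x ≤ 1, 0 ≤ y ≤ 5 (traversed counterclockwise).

Green's theorem converts the closed line integral into a double integral over the enclosed region D:

    ∮_C P dx + Q dy = ∬_D (∂Q/∂x - ∂P/∂y) dA.

Here P = -5y, Q = 5x, so

    ∂Q/∂x = 5,    ∂P/∂y = -5,
    ∂Q/∂x - ∂P/∂y = 10.

D is the region 0 ≤ x ≤ 1, 0 ≤ y ≤ 5. Evaluating the double integral:

    ∬_D (10) dA = ∫_0^{1} ∫_0^{5} (10) dy dx.

Inner (y from 0 to 5): 50.
Outer (x from 0 to 1): 50.

Therefore ∮_C P dx + Q dy = 50.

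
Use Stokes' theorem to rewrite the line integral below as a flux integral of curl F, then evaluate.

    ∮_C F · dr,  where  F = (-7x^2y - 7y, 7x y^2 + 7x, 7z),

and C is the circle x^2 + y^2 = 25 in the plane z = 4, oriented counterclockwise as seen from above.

Let S be the flat disk x^2 + y^2 ≤ 25 in the plane z = 4, with upward unit normal n̂ = ẑ. By Stokes' theorem,

    ∮_C F · dr = ∬_S (∇ × F) · n̂ dS = ∬_D (curl F)_z dA,

where D is the disk x^2 + y^2 ≤ 25.

Compute the curl of F = (-7x^2y - 7y, 7x y^2 + 7x, 7z):
    (∇ × F)_x = ∂F_z/∂y - ∂F_y/∂z = 0,
    (∇ × F)_y = ∂F_x/∂z - ∂F_z/∂x = 0,
    (∇ × F)_z = ∂F_y/∂x - ∂F_x/∂y = 7x^2 + 7y^2 + 14.

On z = 4, (curl F)_z = 7x^2 + 7y^2 + 14.

Convert to polar (x = r cos θ, y = r sin θ, dA = r dr dθ); the integrand becomes 7r^2 + 14, so

    ∬_D (curl F)_z dA = ∫_0^{2π} ∫_0^{5} (7r^2 + 14) · r dr dθ.

Inner (r from 0 to 5): 5075/4.
Outer (θ from 0 to 2π): 5075π/2.

Therefore ∮_C F · dr = 5075π/2.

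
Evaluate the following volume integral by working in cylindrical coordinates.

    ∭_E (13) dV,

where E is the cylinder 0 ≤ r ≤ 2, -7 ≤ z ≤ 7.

In cylindrical coordinates, x = r cos(θ), y = r sin(θ), z = z, and dV = r dr dθ dz.

The integrand becomes 13, so

    ∭_E (13) dV = ∫_{0}^{2π} ∫_{0}^{2} ∫_{-7}^{7} (13) · r dz dr dθ.

Inner (z): 182r.
Middle (r from 0 to 2): 364.
Outer (θ): 728π.

Therefore the triple integral equals 728π.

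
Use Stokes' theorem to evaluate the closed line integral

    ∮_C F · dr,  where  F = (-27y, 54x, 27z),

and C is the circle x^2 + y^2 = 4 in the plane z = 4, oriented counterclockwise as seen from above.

Let S be the flat disk x^2 + y^2 ≤ 4 in the plane z = 4, with upward unit normal n̂ = ẑ. By Stokes' theorem,

    ∮_C F · dr = ∬_S (∇ × F) · n̂ dS = ∬_D (curl F)_z dA,

where D is the disk x^2 + y^2 ≤ 4.

Compute the curl of F = (-27y, 54x, 27z):
    (∇ × F)_x = ∂F_z/∂y - ∂F_y/∂z = 0,
    (∇ × F)_y = ∂F_x/∂z - ∂F_z/∂x = 0,
    (∇ × F)_z = ∂F_y/∂x - ∂F_x/∂y = 81.

On z = 4, (curl F)_z = 81.

Convert to polar (x = r cos θ, y = r sin θ, dA = r dr dθ); the integrand becomes 81, so

    ∬_D (curl F)_z dA = ∫_0^{2π} ∫_0^{2} (81) · r dr dθ.

Inner (r from 0 to 2): 162.
Outer (θ from 0 to 2π): 324π.

Therefore ∮_C F · dr = 324π.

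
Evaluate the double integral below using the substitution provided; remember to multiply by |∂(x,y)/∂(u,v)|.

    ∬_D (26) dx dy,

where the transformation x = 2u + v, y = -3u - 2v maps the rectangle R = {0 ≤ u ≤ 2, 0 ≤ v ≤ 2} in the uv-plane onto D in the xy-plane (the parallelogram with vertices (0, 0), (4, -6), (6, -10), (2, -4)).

Compute the Jacobian determinant of (x, y) with respect to (u, v):

    ∂(x,y)/∂(u,v) = | 2  1 | = (2)(-2) - (1)(-3) = -1.
                   | -3  -2 |

Its absolute value is |J| = 1 (the area scaling factor).

Substituting x = 2u + v, y = -3u - 2v into the integrand,

    26 → 26,

so the integral becomes

    ∬_R (26) · |J| du dv = ∫_0^2 ∫_0^2 (26) dv du.

Inner (v): 52.
Outer (u): 104.

Therefore ∬_D (26) dx dy = 104.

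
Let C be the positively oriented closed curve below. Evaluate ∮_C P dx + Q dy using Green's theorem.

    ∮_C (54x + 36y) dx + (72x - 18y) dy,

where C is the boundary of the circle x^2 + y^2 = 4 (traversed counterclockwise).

Green's theorem converts the closed line integral into a double integral over the enclosed region D:

    ∮_C P dx + Q dy = ∬_D (∂Q/∂x - ∂P/∂y) dA.

Here P = 54x + 36y, Q = 72x - 18y, so

    ∂Q/∂x = 72,    ∂P/∂y = 36,
    ∂Q/∂x - ∂P/∂y = 36.

D is the region x^2 + y^2 ≤ 4. Evaluating the double integral:

In polar coordinates (x = r cos θ, y = r sin θ, dA = r dr dθ) the integrand becomes 36, so

    ∬_D (36) dA = ∫_0^{2π} ∫_0^{2} (36) · r dr dθ.

Inner (r from 0 to 2): 72.
Outer (θ from 0 to 2π): 144π.

Therefore ∮_C P dx + Q dy = 144π.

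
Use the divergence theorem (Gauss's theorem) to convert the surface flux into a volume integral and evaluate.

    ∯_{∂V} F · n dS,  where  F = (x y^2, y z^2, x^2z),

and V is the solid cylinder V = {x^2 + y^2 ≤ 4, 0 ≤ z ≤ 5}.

By the divergence theorem,

    ∯_{∂V} F · n dS = ∭_V (∇ · F) dV.

Compute the divergence:
    ∇ · F = ∂F_x/∂x + ∂F_y/∂y + ∂F_z/∂z = y^2 + z^2 + x^2 = x^2 + y^2 + z^2.

In cylindrical coordinates, x = r cos(θ), y = r sin(θ), z = z, dV = r dr dθ dz, with 0 ≤ r ≤ 2, 0 ≤ θ ≤ 2π, 0 ≤ z ≤ 5.

The integrand, after substitution and multiplying by the volume element, becomes (r^2 + z^2) · r, so

    ∭_V (∇·F) dV = ∫_0^{2π} ∫_0^{2} ∫_0^{5} (r^2 + z^2) · r dz dr dθ.

Inner (z from 0 to 5): 5r (r^2 + 25/3).
Middle (r from 0 to 2): 310/3.
Outer (θ from 0 to 2π): 620π/3.

Therefore ∯_{∂V} F · n dS = 620π/3.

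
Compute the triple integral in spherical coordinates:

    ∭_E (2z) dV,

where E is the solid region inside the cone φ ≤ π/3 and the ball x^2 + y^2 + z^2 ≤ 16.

In spherical coordinates, x = ρ sin(φ) cos(θ), y = ρ sin(φ) sin(θ), z = ρ cos(φ), and dV = ρ^2 sin(φ) dρ dφ dθ.

The integrand becomes 2ρ cos(φ), so

    ∭_E (2z) dV = ∫_{0}^{2π} ∫_{0}^{π/3} ∫_{0}^{4} (2ρ cos(φ)) · ρ^2 sin(φ) dρ dφ dθ.

Inner (ρ): 64sin(2φ).
Middle (φ): 48.
Outer (θ): 96π.

Therefore the triple integral equals 96π.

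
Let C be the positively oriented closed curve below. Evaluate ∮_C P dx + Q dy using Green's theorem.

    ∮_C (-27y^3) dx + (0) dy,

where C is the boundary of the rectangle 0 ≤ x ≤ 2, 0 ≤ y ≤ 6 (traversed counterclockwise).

Green's theorem converts the closed line integral into a double integral over the enclosed region D:

    ∮_C P dx + Q dy = ∬_D (∂Q/∂x - ∂P/∂y) dA.

Here P = -27y^3, Q = 0, so

    ∂Q/∂x = 0,    ∂P/∂y = -81y^2,
    ∂Q/∂x - ∂P/∂y = 81y^2.

D is the region 0 ≤ x ≤ 2, 0 ≤ y ≤ 6. Evaluating the double integral:

    ∬_D (81y^2) dA = ∫_0^{2} ∫_0^{6} (81y^2) dy dx.

Inner (y from 0 to 6): 5832.
Outer (x from 0 to 2): 11664.

Therefore ∮_C P dx + Q dy = 11664.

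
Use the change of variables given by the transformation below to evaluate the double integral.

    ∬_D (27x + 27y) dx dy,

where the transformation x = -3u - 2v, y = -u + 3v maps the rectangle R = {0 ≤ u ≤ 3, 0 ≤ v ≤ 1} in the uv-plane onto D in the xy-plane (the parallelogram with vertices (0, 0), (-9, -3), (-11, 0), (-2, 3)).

Compute the Jacobian determinant of (x, y) with respect to (u, v):

    ∂(x,y)/∂(u,v) = | -3  -2 | = (-3)(3) - (-2)(-1) = -11.
                   | -1  3 |

Its absolute value is |J| = 11 (the area scaling factor).

Substituting x = -3u - 2v, y = -u + 3v into the integrand,

    27x + 27y → -108u + 27v,

so the integral becomes

    ∬_R (-108u + 27v) · |J| du dv = ∫_0^3 ∫_0^1 (-1188u + 297v) dv du.

Inner (v): 297/2 - 1188u.
Outer (u): -9801/2.

Therefore ∬_D (27x + 27y) dx dy = -9801/2.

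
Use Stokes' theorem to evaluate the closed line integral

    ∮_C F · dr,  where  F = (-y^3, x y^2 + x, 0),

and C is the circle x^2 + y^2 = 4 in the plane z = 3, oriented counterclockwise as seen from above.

Let S be the flat disk x^2 + y^2 ≤ 4 in the plane z = 3, with upward unit normal n̂ = ẑ. By Stokes' theorem,

    ∮_C F · dr = ∬_S (∇ × F) · n̂ dS = ∬_D (curl F)_z dA,

where D is the disk x^2 + y^2 ≤ 4.

Compute the curl of F = (-y^3, x y^2 + x, 0):
    (∇ × F)_x = ∂F_z/∂y - ∂F_y/∂z = 0,
    (∇ × F)_y = ∂F_x/∂z - ∂F_z/∂x = 0,
    (∇ × F)_z = ∂F_y/∂x - ∂F_x/∂y = 4y^2 + 1.

On z = 3, (curl F)_z = 4y^2 + 1.

Convert to polar (x = r cos θ, y = r sin θ, dA = r dr dθ); the integrand becomes 4r^2sin(θ)^2 + 1, so

    ∬_D (curl F)_z dA = ∫_0^{2π} ∫_0^{2} (4r^2sin(θ)^2 + 1) · r dr dθ.

Inner (r from 0 to 2): 16sin(θ)^2 + 2.
Outer (θ from 0 to 2π): 20π.

Therefore ∮_C F · dr = 20π.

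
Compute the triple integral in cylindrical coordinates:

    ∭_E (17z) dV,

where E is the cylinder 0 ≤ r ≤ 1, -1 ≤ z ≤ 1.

In cylindrical coordinates, x = r cos(θ), y = r sin(θ), z = z, and dV = r dr dθ dz.

The integrand becomes 17z, so

    ∭_E (17z) dV = ∫_{0}^{2π} ∫_{0}^{1} ∫_{-1}^{1} (17z) · r dz dr dθ.

Inner (z): 0.
Middle (r from 0 to 1): 0.
Outer (θ): 0.

Therefore the triple integral equals 0.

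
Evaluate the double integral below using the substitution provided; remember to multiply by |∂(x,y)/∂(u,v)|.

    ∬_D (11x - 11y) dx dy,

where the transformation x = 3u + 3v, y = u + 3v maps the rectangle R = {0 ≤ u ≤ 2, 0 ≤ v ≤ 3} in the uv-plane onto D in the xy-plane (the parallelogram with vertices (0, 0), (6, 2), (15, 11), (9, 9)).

Compute the Jacobian determinant of (x, y) with respect to (u, v):

    ∂(x,y)/∂(u,v) = | 3  3 | = (3)(3) - (3)(1) = 6.
                   | 1  3 |

Its absolute value is |J| = 6 (the area scaling factor).

Substituting x = 3u + 3v, y = u + 3v into the integrand,

    11x - 11y → 22u,

so the integral becomes

    ∬_R (22u) · |J| du dv = ∫_0^2 ∫_0^3 (132u) dv du.

Inner (v): 396u.
Outer (u): 792.

Therefore ∬_D (11x - 11y) dx dy = 792.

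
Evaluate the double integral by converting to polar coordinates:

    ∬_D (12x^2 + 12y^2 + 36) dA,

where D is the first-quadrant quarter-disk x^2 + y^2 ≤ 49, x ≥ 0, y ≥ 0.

The region D is 0 ≤ r ≤ 7, 0 ≤ θ ≤ π/2 in polar coordinates, where x = r cos(θ), y = r sin(θ), and dA = r dr dθ.

Under the substitution, the integrand becomes 12r^2 + 36, so

    ∬_D (12x^2 + 12y^2 + 36) dA = ∫_{0}^{π/2} ∫_{0}^{7} (12r^2 + 36) · r dr dθ.

Inner integral (in r): ∫_{0}^{7} (12r^2 + 36) · r dr = 8085.

Outer integral (in θ): ∫_{0}^{π/2} (8085) dθ = 8085π/2.

Therefore ∬_D (12x^2 + 12y^2 + 36) dA = 8085π/2.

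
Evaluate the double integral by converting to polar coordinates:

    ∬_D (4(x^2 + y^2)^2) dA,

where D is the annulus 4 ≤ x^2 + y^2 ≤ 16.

The region D is 2 ≤ r ≤ 4, 0 ≤ θ ≤ 2π in polar coordinates, where x = r cos(θ), y = r sin(θ), and dA = r dr dθ.

Under the substitution, the integrand becomes 4r^4, so

    ∬_D (4(x^2 + y^2)^2) dA = ∫_{0}^{2π} ∫_{2}^{4} (4r^4) · r dr dθ.

Inner integral (in r): ∫_{2}^{4} (4r^4) · r dr = 2688.

Outer integral (in θ): ∫_{0}^{2π} (2688) dθ = 5376π.

Therefore ∬_D (4(x^2 + y^2)^2) dA = 5376π.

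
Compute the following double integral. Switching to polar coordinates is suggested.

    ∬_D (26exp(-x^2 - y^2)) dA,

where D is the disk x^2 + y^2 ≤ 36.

The region D is 0 ≤ r ≤ 6, 0 ≤ θ ≤ 2π in polar coordinates, where x = r cos(θ), y = r sin(θ), and dA = r dr dθ.

Under the substitution, the integrand becomes 26exp(-r^2), so

    ∬_D (26exp(-x^2 - y^2)) dA = ∫_{0}^{2π} ∫_{0}^{6} (26exp(-r^2)) · r dr dθ.

Inner integral (in r): ∫_{0}^{6} (26exp(-r^2)) · r dr = 13 - 13exp(-36).

Outer integral (in θ): ∫_{0}^{2π} (13 - 13exp(-36)) dθ = -26π exp(-36) + 26π.

Therefore ∬_D (26exp(-x^2 - y^2)) dA = -26π exp(-36) + 26π.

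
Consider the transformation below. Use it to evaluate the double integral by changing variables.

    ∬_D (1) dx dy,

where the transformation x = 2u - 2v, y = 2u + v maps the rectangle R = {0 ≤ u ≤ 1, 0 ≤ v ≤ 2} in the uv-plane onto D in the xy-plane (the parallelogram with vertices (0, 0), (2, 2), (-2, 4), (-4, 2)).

Compute the Jacobian determinant of (x, y) with respect to (u, v):

    ∂(x,y)/∂(u,v) = | 2  -2 | = (2)(1) - (-2)(2) = 6.
                   | 2  1 |

Its absolute value is |J| = 6 (the area scaling factor).

Substituting x = 2u - 2v, y = 2u + v into the integrand,

    1 → 1,

so the integral becomes

    ∬_R (1) · |J| du dv = ∫_0^1 ∫_0^2 (6) dv du.

Inner (v): 12.
Outer (u): 12.

Therefore ∬_D (1) dx dy = 12.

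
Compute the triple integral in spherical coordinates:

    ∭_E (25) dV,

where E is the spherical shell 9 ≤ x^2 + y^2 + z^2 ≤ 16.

In spherical coordinates, x = ρ sin(φ) cos(θ), y = ρ sin(φ) sin(θ), z = ρ cos(φ), and dV = ρ^2 sin(φ) dρ dφ dθ.

The integrand becomes 25, so

    ∭_E (25) dV = ∫_{0}^{2π} ∫_{0}^{π} ∫_{3}^{4} (25) · ρ^2 sin(φ) dρ dφ dθ.

Inner (ρ): 925sin(φ)/3.
Middle (φ): 1850/3.
Outer (θ): 3700π/3.

Therefore the triple integral equals 3700π/3.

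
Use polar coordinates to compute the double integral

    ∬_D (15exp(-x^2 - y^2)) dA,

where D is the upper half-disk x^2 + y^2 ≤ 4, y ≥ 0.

The region D is 0 ≤ r ≤ 2, 0 ≤ θ ≤ π in polar coordinates, where x = r cos(θ), y = r sin(θ), and dA = r dr dθ.

Under the substitution, the integrand becomes 15exp(-r^2), so

    ∬_D (15exp(-x^2 - y^2)) dA = ∫_{0}^{π} ∫_{0}^{2} (15exp(-r^2)) · r dr dθ.

Inner integral (in r): ∫_{0}^{2} (15exp(-r^2)) · r dr = 15/2 - 15exp(-4)/2.

Outer integral (in θ): ∫_{0}^{π} (15/2 - 15exp(-4)/2) dθ = -15π (1 - exp(4))exp(-4)/2.

Therefore ∬_D (15exp(-x^2 - y^2)) dA = -15π (1 - exp(4))exp(-4)/2.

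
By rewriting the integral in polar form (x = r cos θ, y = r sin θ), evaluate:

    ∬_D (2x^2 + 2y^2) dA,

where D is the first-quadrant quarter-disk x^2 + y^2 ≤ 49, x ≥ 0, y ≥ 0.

The region D is 0 ≤ r ≤ 7, 0 ≤ θ ≤ π/2 in polar coordinates, where x = r cos(θ), y = r sin(θ), and dA = r dr dθ.

Under the substitution, the integrand becomes 2r^2, so

    ∬_D (2x^2 + 2y^2) dA = ∫_{0}^{π/2} ∫_{0}^{7} (2r^2) · r dr dθ.

Inner integral (in r): ∫_{0}^{7} (2r^2) · r dr = 2401/2.

Outer integral (in θ): ∫_{0}^{π/2} (2401/2) dθ = 2401π/4.

Therefore ∬_D (2x^2 + 2y^2) dA = 2401π/4.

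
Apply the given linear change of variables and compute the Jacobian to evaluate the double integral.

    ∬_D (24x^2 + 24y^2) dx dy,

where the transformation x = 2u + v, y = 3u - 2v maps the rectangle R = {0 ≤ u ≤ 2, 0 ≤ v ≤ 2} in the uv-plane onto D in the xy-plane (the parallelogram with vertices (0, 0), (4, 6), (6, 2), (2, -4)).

Compute the Jacobian determinant of (x, y) with respect to (u, v):

    ∂(x,y)/∂(u,v) = | 2  1 | = (2)(-2) - (1)(3) = -7.
                   | 3  -2 |

Its absolute value is |J| = 7 (the area scaling factor).

Substituting x = 2u + v, y = 3u - 2v into the integrand,

    24x^2 + 24y^2 → 312u^2 - 192u v + 120v^2,

so the integral becomes

    ∬_R (312u^2 - 192u v + 120v^2) · |J| du dv = ∫_0^2 ∫_0^2 (2184u^2 - 1344u v + 840v^2) dv du.

Inner (v): 4368u^2 - 2688u + 2240.
Outer (u): 10752.

Therefore ∬_D (24x^2 + 24y^2) dx dy = 10752.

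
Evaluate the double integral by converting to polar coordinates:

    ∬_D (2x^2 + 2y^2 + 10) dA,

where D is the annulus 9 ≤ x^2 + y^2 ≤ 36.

The region D is 3 ≤ r ≤ 6, 0 ≤ θ ≤ 2π in polar coordinates, where x = r cos(θ), y = r sin(θ), and dA = r dr dθ.

Under the substitution, the integrand becomes 2r^2 + 10, so

    ∬_D (2x^2 + 2y^2 + 10) dA = ∫_{0}^{2π} ∫_{3}^{6} (2r^2 + 10) · r dr dθ.

Inner integral (in r): ∫_{3}^{6} (2r^2 + 10) · r dr = 1485/2.

Outer integral (in θ): ∫_{0}^{2π} (1485/2) dθ = 1485π.

Therefore ∬_D (2x^2 + 2y^2 + 10) dA = 1485π.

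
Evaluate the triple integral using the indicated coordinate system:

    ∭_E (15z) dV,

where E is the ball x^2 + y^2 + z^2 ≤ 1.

In spherical coordinates, x = ρ sin(φ) cos(θ), y = ρ sin(φ) sin(θ), z = ρ cos(φ), and dV = ρ^2 sin(φ) dρ dφ dθ.

The integrand becomes 15ρ cos(φ), so

    ∭_E (15z) dV = ∫_{0}^{2π} ∫_{0}^{π} ∫_{0}^{1} (15ρ cos(φ)) · ρ^2 sin(φ) dρ dφ dθ.

Inner (ρ): 15sin(2φ)/8.
Middle (φ): 0.
Outer (θ): 0.

Therefore the triple integral equals 0.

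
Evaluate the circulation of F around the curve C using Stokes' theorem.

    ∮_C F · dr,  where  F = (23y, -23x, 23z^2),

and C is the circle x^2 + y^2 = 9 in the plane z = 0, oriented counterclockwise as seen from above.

Let S be the flat disk x^2 + y^2 ≤ 9 in the plane z = 0, with upward unit normal n̂ = ẑ. By Stokes' theorem,

    ∮_C F · dr = ∬_S (∇ × F) · n̂ dS = ∬_D (curl F)_z dA,

where D is the disk x^2 + y^2 ≤ 9.

Compute the curl of F = (23y, -23x, 23z^2):
    (∇ × F)_x = ∂F_z/∂y - ∂F_y/∂z = 0,
    (∇ × F)_y = ∂F_x/∂z - ∂F_z/∂x = 0,
    (∇ × F)_z = ∂F_y/∂x - ∂F_x/∂y = -46.

On z = 0, (curl F)_z = -46.

Convert to polar (x = r cos θ, y = r sin θ, dA = r dr dθ); the integrand becomes -46, so

    ∬_D (curl F)_z dA = ∫_0^{2π} ∫_0^{3} (-46) · r dr dθ.

Inner (r from 0 to 3): -207.
Outer (θ from 0 to 2π): -414π.

Therefore ∮_C F · dr = -414π.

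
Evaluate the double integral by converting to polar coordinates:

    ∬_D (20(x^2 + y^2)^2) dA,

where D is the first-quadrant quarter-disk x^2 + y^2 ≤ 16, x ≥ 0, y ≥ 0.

The region D is 0 ≤ r ≤ 4, 0 ≤ θ ≤ π/2 in polar coordinates, where x = r cos(θ), y = r sin(θ), and dA = r dr dθ.

Under the substitution, the integrand becomes 20r^4, so

    ∬_D (20(x^2 + y^2)^2) dA = ∫_{0}^{π/2} ∫_{0}^{4} (20r^4) · r dr dθ.

Inner integral (in r): ∫_{0}^{4} (20r^4) · r dr = 40960/3.

Outer integral (in θ): ∫_{0}^{π/2} (40960/3) dθ = 20480π/3.

Therefore ∬_D (20(x^2 + y^2)^2) dA = 20480π/3.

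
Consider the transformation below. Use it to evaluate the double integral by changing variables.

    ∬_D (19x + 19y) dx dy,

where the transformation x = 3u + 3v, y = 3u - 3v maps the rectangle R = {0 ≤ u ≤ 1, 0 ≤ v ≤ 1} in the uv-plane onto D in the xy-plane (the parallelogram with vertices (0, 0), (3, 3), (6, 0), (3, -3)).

Compute the Jacobian determinant of (x, y) with respect to (u, v):

    ∂(x,y)/∂(u,v) = | 3  3 | = (3)(-3) - (3)(3) = -18.
                   | 3  -3 |

Its absolute value is |J| = 18 (the area scaling factor).

Substituting x = 3u + 3v, y = 3u - 3v into the integrand,

    19x + 19y → 114u,

so the integral becomes

    ∬_R (114u) · |J| du dv = ∫_0^1 ∫_0^1 (2052u) dv du.

Inner (v): 2052u.
Outer (u): 1026.

Therefore ∬_D (19x + 19y) dx dy = 1026.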